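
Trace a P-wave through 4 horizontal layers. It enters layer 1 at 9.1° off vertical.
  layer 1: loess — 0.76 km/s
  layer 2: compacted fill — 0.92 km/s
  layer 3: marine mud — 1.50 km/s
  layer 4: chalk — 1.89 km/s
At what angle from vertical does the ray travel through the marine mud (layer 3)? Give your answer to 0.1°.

Ray parameter p = sin 9.1° / 0.76 = 2.0810e-01 s/km.
sin θ_3 = p·V_3 = 2.0810e-01 × 1.50 = 0.3122.
θ_3 = arcsin 0.3122 = 18.19°.

18.2°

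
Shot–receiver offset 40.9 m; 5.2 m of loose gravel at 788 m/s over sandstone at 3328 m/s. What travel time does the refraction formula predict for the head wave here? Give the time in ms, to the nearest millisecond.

25 ms

θ_c = arcsin(V₁/V₂) = arcsin(788/3328) = 13.70°, cos θ_c = 0.9716.
Intercept time tᵢ = 2h cos θ_c / V₁ = 2·5.2·0.9716/788 = 0.01282 s.
t = x/V₂ + tᵢ = 40.9/3328 + 0.01282 = 0.02511 s.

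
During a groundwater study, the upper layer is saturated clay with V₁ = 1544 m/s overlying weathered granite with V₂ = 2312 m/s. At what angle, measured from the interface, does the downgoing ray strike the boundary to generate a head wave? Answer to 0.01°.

Critical incidence: sin θ_c = V₁/V₂ = 1544/2312 = 0.6678.
θ_c = arcsin 0.6678 = 41.90°.
Measured from the interface: 90° − 41.90° = 48.10°.

48.10°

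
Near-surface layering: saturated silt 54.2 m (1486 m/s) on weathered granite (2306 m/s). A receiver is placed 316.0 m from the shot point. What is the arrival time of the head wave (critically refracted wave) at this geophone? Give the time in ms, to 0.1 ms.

θ_c = arcsin(V₁/V₂) = arcsin(1486/2306) = 40.12°, cos θ_c = 0.7647.
Intercept time tᵢ = 2h cos θ_c / V₁ = 2·54.2·0.7647/1486 = 0.05578 s.
t = x/V₂ + tᵢ = 316.0/2306 + 0.05578 = 0.19282 s.

192.8 ms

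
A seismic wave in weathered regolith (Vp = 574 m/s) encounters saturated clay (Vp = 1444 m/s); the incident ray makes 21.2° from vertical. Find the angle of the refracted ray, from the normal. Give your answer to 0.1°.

sin θ₁/V₁ = sin θ₂/V₂ ⇒ sin θ₂ = 1444·sin 21.2°/574 = 1444·0.3616/574 = 0.9097.
θ₂ = arcsin 0.9097 = 65.47° from the normal.

65.5°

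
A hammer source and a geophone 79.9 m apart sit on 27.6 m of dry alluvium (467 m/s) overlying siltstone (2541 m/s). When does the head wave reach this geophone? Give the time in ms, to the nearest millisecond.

148 ms

t = x/V₂ + 2h·√(V₂²−V₁²)/(V₁V₂).
√(V₂²−V₁²) = √(2541²−467²) = 2497.7 m/s; delay term = 2·27.6·2497.7/(467·2541) = 0.11619 s.
t = 79.9/2541 + 0.11619 = 0.14763 s.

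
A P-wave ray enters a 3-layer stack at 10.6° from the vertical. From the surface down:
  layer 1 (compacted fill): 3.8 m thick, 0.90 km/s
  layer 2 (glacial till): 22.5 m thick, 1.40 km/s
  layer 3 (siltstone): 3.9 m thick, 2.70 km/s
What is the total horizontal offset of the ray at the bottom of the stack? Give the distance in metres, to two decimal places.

Ray parameter p = sin 10.6° / 0.90 km/s = 2.0439e-01 s/km.
Layer 1: θ = 10.60°; offset = 3.8·tan 10.60° = 0.7112 m.
Layer 2: sin θ = p·1.40 = 0.2861 → θ = 16.63°; offset = 22.5·tan 16.63° = 6.7193 m.
Layer 3: sin θ = p·2.70 = 0.5519 → θ = 33.49°; offset = 3.9·tan 33.49° = 2.5808 m.
Total horizontal offset = 10.0112 m.

10.01 m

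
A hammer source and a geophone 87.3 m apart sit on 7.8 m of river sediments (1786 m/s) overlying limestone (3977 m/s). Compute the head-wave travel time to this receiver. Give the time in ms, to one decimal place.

29.8 ms

t = x/V₂ + 2h·√(V₂²−V₁²)/(V₁V₂).
√(V₂²−V₁²) = √(3977²−1786²) = 3553.4 m/s; delay term = 2·7.8·3553.4/(1786·3977) = 0.00780 s.
t = 87.3/3977 + 0.00780 = 0.02976 s.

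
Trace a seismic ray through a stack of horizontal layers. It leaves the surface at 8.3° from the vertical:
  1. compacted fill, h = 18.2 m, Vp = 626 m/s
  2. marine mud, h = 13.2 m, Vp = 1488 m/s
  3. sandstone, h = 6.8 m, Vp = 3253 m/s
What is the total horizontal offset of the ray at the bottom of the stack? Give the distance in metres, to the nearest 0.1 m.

15.2 m

p = sin θ₁/V₁ = sin 8.3°/626 = 2.3060e-04 s/m is conserved through the stack.
Layer 1: θ = 8.30°; offset = 18.2·tan 8.30° = 2.655 m.
Layer 2: sin θ = p·1488 = 0.3431 → θ = 20.07°; offset = 13.2·tan 20.07° = 4.822 m.
Layer 3: sin θ = p·3253 = 0.7501 → θ = 48.60°; offset = 6.8·tan 48.60° = 7.714 m.
Σ offsets = 15.191 m.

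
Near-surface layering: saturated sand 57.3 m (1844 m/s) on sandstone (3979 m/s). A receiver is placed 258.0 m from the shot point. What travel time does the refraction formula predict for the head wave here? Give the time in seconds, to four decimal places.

θ_c = arcsin(V₁/V₂) = arcsin(1844/3979) = 27.61°, cos θ_c = 0.8861.
Intercept time tᵢ = 2h cos θ_c / V₁ = 2·57.3·0.8861/1844 = 0.05507 s.
t = x/V₂ + tᵢ = 258.0/3979 + 0.05507 = 0.11991 s.

0.1199 s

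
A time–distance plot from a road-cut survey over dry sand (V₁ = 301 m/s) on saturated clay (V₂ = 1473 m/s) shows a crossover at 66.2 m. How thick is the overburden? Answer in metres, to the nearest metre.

27 m

h = (x_cross/2)·√((V₂−V₁)/(V₂+V₁)).
(V₂−V₁)/(V₂+V₁) = (1473−301)/(1473+301) = 0.6607; √ = 0.8128.
h = (66.2/2)·0.8128 = 26.90 m.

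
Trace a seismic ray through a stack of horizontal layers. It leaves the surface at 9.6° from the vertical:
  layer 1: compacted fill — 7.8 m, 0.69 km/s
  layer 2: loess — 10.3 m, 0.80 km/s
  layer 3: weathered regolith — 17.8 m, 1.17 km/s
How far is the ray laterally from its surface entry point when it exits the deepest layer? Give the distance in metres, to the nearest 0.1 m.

8.6 m

Apply Snell's law at each interface; in layer i the horizontal offset is hᵢ·tan θᵢ.
Layer 1: θ = 9.60°; offset = 7.8·tan 9.60° = 1.319 m.
Layer 2: sin θ = 0.80·sin 9.6°/0.69 = 0.1934, θ = 11.15°; offset = 10.3·tan 11.15° = 2.030 m.
Layer 3: sin θ = 1.17·sin 9.6°/0.69 = 0.2828, θ = 16.43°; offset = 17.8·tan 16.43° = 5.248 m.
Total horizontal offset = 8.597 m.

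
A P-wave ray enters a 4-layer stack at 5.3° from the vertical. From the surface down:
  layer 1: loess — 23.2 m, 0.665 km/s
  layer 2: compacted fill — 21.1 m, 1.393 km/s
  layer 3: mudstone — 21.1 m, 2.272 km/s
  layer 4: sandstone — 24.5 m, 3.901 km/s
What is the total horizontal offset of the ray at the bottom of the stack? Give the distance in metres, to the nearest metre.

Ray parameter p = sin 5.3° / 0.665 km/s = 1.3890e-01 s/km.
Layer 1: θ = 5.30°; offset = 23.2·tan 5.30° = 2.152 m.
Layer 2: sin θ = p·1.393 = 0.1935 → θ = 11.16°; offset = 21.1·tan 11.16° = 4.161 m.
Layer 3: sin θ = p·2.272 = 0.3156 → θ = 18.40°; offset = 21.1·tan 18.40° = 7.018 m.
Layer 4: sin θ = p·3.901 = 0.5419 → θ = 32.81°; offset = 24.5·tan 32.81° = 15.795 m.
Total horizontal offset = 29.127 m.

29 m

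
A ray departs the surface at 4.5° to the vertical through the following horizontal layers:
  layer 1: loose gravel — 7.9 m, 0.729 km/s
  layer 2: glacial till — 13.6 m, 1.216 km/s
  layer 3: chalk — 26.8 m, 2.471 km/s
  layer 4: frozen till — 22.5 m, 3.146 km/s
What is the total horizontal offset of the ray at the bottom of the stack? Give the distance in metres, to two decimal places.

17.91 m

Apply Snell's law at each interface; in layer i the horizontal offset is hᵢ·tan θᵢ.
Layer 1: θ = 4.50°; offset = 7.9·tan 4.50° = 0.6217 m.
Layer 2: sin θ = 1.216·sin 4.5°/0.729 = 0.1309, θ = 7.52°; offset = 13.6·tan 7.52° = 1.7953 m.
Layer 3: sin θ = 2.471·sin 4.5°/0.729 = 0.2659, θ = 15.42°; offset = 26.8·tan 15.42° = 7.3935 m.
Layer 4: sin θ = 3.146·sin 4.5°/0.729 = 0.3386, θ = 19.79°; offset = 22.5·tan 19.79° = 8.0965 m.
Total horizontal offset = 17.9071 m.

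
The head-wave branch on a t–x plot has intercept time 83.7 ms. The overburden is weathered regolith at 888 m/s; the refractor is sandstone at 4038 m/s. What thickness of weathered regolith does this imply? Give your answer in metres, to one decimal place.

θ_c = arcsin(888/4038) = 12.70°; cos θ_c = 0.9755.
tᵢ = 2h cos θ_c/V₁ ⇒ h = tᵢ·V₁/(2 cos θ_c) = 0.0837·888/(2·0.9755) = 38.10 m.

38.1 m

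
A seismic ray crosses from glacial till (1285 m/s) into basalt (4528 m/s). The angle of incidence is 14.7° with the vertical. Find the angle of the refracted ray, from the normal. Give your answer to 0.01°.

63.40°

sin θ₁/V₁ = sin θ₂/V₂ ⇒ sin θ₂ = 4528·sin 14.7°/1285 = 4528·0.2538/1285 = 0.8942.
θ₂ = sin⁻¹(0.8942) = 63.40° (from vertical).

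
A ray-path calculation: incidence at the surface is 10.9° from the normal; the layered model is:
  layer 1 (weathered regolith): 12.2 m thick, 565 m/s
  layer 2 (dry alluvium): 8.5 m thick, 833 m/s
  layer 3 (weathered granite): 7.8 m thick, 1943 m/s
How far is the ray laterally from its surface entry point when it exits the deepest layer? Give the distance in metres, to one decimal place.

Apply Snell's law at each interface; in layer i the horizontal offset is hᵢ·tan θᵢ.
Layer 1: θ = 10.90°; offset = 12.2·tan 10.90° = 2.349 m.
Layer 2: sin θ = 833·sin 10.9°/565 = 0.2788, θ = 16.19°; offset = 8.5·tan 16.19° = 2.468 m.
Layer 3: sin θ = 1943·sin 10.9°/565 = 0.6503, θ = 40.56°; offset = 7.8·tan 40.56° = 6.677 m.
Total horizontal offset = 11.494 m.

11.5 m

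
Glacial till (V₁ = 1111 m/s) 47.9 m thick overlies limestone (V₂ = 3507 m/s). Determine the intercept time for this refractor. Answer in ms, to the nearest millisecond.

82 ms

tᵢ = 2h·√(V₂²−V₁²)/(V₁V₂).
√(V₂²−V₁²) = √(3507²−1111²) = 3326.4 m/s.
tᵢ = 2·47.9·3326.4/(1111·3507) = 0.08179 s.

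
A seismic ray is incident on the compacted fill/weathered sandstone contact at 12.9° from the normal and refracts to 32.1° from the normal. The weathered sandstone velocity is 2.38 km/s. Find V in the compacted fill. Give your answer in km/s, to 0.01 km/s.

1.00 km/s

Snell's law: sin 12.9°/V₁ = sin 32.1°/V₂.
V₁ = V₂·sin 12.9°/sin 32.1° = 2.38 × 0.4201 = 1.00 km/s.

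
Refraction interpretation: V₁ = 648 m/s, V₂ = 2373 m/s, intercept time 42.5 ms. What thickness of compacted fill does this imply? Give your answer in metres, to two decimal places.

14.31 m

h = tᵢ·V₁·V₂ / (2·√(V₂²−V₁²)).
√(V₂²−V₁²) = √(2373² − 648²) = 2282.8 m/s.
h = 0.0425 s × 648 × 2373 / (2 × 2282.8) = 14.31 m.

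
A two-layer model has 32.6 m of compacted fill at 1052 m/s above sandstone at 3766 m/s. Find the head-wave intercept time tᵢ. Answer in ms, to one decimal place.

θ_c = arcsin(V₁/V₂) = arcsin(1052/3766) = 16.22°; cos θ_c = 0.9602.
tᵢ = 2h·cos θ_c / V₁ = 2·32.6·0.9602 / 1052 = 0.05951 s.

59.5 ms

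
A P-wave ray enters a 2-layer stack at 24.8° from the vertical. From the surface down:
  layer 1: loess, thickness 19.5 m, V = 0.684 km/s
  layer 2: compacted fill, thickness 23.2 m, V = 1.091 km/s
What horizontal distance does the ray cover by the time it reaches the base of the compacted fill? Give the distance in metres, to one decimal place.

Ray parameter p = sin 24.8° / 0.684 km/s = 6.1323e-01 s/km.
Layer 1: θ = 24.80°; offset = 19.5·tan 24.80° = 9.010 m.
Layer 2: sin θ = p·1.091 = 0.6690 → θ = 41.99°; offset = 23.2·tan 41.99° = 20.884 m.
Total horizontal offset = 29.894 m.

29.9 m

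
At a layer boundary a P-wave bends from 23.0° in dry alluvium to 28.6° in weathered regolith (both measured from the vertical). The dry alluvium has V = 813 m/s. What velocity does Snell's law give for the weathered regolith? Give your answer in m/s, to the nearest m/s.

sin 23.0° = 0.3907; sin 28.6° = 0.4787.
V₂ = V₁·(sin θ₂/sin θ₁) = 813·(0.4787/0.3907) = 996.02 m/s.

996 m/s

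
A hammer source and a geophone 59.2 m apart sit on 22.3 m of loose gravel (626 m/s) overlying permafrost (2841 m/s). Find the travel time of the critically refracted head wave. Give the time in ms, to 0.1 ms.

t = x/V₂ + 2h·√(V₂²−V₁²)/(V₁V₂).
√(V₂²−V₁²) = √(2841²−626²) = 2771.2 m/s; delay term = 2·22.3·2771.2/(626·2841) = 0.06949 s.
t = 59.2/2841 + 0.06949 = 0.09033 s.

90.3 ms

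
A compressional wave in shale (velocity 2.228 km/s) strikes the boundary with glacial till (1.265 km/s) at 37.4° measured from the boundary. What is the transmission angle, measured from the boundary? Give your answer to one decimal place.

Convert to the normal: θ₁ = 90° − 37.4° = 52.6°.
Snell's law: sin θ₂ = (V₂/V₁)·sin θ₁ = (1.265/2.228)·sin 52.6° = 0.4510.
θ₂ = arcsin 0.4510 = 26.81° from the normal.
From the interface: 90° − 26.81° = 63.19°.

63.2°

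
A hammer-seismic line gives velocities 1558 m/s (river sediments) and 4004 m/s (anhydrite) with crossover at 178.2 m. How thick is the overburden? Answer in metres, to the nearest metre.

x_cross = 2h·√((V₂+V₁)/(V₂−V₁)) → h = x_cross / (2·√((V₂+V₁)/(V₂−V₁))).
√((V₂+V₁)/(V₂−V₁)) = √((4004+1558)/(4004−1558)) = 1.5080.
h = 178.2 / (2·1.5080) = 59.09 m.

59 m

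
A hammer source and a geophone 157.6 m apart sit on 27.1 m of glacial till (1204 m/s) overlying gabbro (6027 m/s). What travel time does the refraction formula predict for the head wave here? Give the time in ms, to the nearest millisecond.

θ_c = arcsin(V₁/V₂) = arcsin(1204/6027) = 11.52°, cos θ_c = 0.9798.
Intercept time tᵢ = 2h cos θ_c / V₁ = 2·27.1·0.9798/1204 = 0.04411 s.
t = x/V₂ + tᵢ = 157.6/6027 + 0.04411 = 0.07026 s.

70 ms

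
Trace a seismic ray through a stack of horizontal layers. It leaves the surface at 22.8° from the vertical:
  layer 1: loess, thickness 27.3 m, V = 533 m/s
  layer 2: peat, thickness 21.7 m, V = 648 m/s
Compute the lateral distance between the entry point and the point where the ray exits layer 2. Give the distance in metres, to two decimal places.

23.07 m

Apply Snell's law at each interface; in layer i the horizontal offset is hᵢ·tan θᵢ.
Layer 1: θ = 22.80°; offset = 27.3·tan 22.80° = 11.4759 m.
Layer 2: sin θ = 648·sin 22.8°/533 = 0.4711, θ = 28.11°; offset = 21.7·tan 28.11° = 11.5903 m.
Σ offsets = 23.0662 m.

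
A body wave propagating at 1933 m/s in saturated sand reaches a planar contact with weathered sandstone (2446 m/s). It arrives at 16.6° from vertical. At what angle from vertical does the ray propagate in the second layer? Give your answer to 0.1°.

21.2°

Snell's law: sin θ₂ = (V₂/V₁)·sin θ₁ = (2446/1933)·sin 16.6° = 0.3615.
θ₂ = arcsin 0.3615 = 21.19° from the normal.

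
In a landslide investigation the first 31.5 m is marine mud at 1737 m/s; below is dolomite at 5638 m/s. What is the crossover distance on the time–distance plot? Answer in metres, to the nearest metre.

θ_c = arcsin(1737/5638) = 17.94°, so cos θ_c = 0.9514 and tᵢ = 2h cos θ_c/V₁ = 0.0345 s.
At crossover x/V₁ = x/V₂ + tᵢ ⇒ x = tᵢ/(1/V₁ − 1/V₂) = 0.03451/(5.7571e-04 − 1.7737e-04) = 86.62 m.

87 m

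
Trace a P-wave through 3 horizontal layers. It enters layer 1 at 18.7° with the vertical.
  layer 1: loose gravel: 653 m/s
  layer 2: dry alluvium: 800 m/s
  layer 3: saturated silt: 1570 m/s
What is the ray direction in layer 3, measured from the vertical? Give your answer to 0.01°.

Ray parameter p = sin 18.7° / 653 = 4.9098e-04 s/m.
sin θ_3 = p·V_3 = 4.9098e-04 × 1570 = 0.7708.
θ_3 = arcsin 0.7708 = 50.43°.

50.43°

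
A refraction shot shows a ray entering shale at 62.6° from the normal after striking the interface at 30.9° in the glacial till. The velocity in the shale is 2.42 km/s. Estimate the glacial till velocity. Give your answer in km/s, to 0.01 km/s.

1.40 km/s

Snell's law: sin 30.9°/V₁ = sin 62.6°/V₂.
V₁ = V₂·sin 30.9°/sin 62.6° = 2.42 × 0.5784 = 1.40 km/s.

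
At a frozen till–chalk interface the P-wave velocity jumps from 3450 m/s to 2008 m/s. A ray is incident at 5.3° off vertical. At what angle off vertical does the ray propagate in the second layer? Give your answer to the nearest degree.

3°

Snell's law: sin θ₂ = (V₂/V₁)·sin θ₁ = (2008/3450)·sin 5.3° = 0.0538.
θ₂ = sin⁻¹(0.0538) = 3.08° (from vertical).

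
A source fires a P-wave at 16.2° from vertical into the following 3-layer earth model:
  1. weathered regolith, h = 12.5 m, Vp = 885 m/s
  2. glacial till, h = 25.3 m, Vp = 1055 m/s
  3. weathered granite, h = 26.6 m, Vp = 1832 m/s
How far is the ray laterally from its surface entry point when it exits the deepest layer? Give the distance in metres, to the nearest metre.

31 m

Apply Snell's law at each interface; in layer i the horizontal offset is hᵢ·tan θᵢ.
Layer 1: θ = 16.20°; offset = 12.5·tan 16.20° = 3.632 m.
Layer 2: sin θ = 1055·sin 16.2°/885 = 0.3326, θ = 19.43°; offset = 25.3·tan 19.43° = 8.922 m.
Layer 3: sin θ = 1832·sin 16.2°/885 = 0.5775, θ = 35.28°; offset = 26.6·tan 35.28° = 18.818 m.
Summing the layer offsets gives 31.372 m.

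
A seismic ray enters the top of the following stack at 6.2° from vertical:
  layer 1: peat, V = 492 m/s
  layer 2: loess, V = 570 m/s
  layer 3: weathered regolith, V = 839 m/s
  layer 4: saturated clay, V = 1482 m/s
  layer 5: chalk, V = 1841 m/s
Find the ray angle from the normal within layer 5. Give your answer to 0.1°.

Snell's law across each interface conserves sin θ / V, so sin θ_5 = V_5·sin θ₁/V₁.
sin θ_5 = 1841 × sin 6.2° / 492 = 0.4041.
θ_5 = 23.84° from the vertical.

23.8°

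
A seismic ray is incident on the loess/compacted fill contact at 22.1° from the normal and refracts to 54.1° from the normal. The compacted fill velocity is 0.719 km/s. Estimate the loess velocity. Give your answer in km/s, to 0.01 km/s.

Snell's law: sin 22.1°/V₁ = sin 54.1°/V₂.
V₁ = V₂·sin 22.1°/sin 54.1° = 0.719 × 0.4645 = 0.33 km/s.

0.33 km/s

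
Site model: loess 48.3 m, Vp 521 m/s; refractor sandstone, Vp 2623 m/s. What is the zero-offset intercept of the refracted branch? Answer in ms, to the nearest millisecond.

182 ms

tᵢ = 2h·√(V₂²−V₁²)/(V₁V₂).
√(V₂²−V₁²) = √(2623²−521²) = 2570.7 m/s.
tᵢ = 2·48.3·2570.7/(521·2623) = 0.18172 s.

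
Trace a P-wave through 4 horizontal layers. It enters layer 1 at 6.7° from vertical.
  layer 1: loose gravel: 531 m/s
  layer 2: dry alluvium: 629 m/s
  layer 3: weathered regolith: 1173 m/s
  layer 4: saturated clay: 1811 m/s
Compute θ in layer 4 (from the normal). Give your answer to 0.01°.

23.45°

Ray parameter p = sin 6.7° / 531 = 2.1972e-04 s/m.
sin θ_4 = p·V_4 = 2.1972e-04 × 1811 = 0.3979.
θ_4 = arcsin 0.3979 = 23.45°.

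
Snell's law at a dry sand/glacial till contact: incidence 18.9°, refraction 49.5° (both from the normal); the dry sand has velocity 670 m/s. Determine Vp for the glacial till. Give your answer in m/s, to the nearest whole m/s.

sin 18.9° = 0.3239; sin 49.5° = 0.7604.
V₂ = V₁·(sin θ₂/sin θ₁) = 670·(0.7604/0.3239) = 1572.85 m/s.

1573 m/s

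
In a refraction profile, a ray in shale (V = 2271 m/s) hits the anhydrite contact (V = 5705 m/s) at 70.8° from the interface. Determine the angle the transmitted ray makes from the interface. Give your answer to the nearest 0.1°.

Convert to the normal: θ₁ = 90° − 70.8° = 19.2°.
sin θ₁/V₁ = sin θ₂/V₂ ⇒ sin θ₂ = 5705·sin 19.2°/2271 = 5705·0.3289/2271 = 0.8261.
θ₂ = arcsin 0.8261 = 55.71° from the normal.
From the interface: 90° − 55.71° = 34.29°.

34.3°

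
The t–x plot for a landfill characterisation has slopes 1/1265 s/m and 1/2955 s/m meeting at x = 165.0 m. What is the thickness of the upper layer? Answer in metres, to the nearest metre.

52 m

h = (x_cross/2)·√((V₂−V₁)/(V₂+V₁)).
(V₂−V₁)/(V₂+V₁) = (2955−1265)/(2955+1265) = 0.4005; √ = 0.6328.
h = (165.0/2)·0.6328 = 52.21 m.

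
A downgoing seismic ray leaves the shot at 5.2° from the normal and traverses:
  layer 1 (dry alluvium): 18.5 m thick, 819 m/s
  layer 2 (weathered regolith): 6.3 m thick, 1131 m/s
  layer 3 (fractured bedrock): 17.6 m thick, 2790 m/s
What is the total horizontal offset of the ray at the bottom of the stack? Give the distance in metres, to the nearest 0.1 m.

8.2 m

Ray parameter p = sin 5.2° / 819 m/s = 1.1066e-04 s/m.
Layer 1: θ = 5.20°; offset = 18.5·tan 5.20° = 1.684 m.
Layer 2: sin θ = p·1131 = 0.1252 → θ = 7.19°; offset = 6.3·tan 7.19° = 0.795 m.
Layer 3: sin θ = p·2790 = 0.3087 → θ = 17.98°; offset = 17.6·tan 17.98° = 5.713 m.
Total horizontal offset = 8.191 m.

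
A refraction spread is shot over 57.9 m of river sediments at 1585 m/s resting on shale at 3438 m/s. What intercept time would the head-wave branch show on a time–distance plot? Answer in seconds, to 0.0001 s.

0.0648 s

tᵢ = 2h·√(V₂²−V₁²)/(V₁V₂).
√(V₂²−V₁²) = √(3438²−1585²) = 3050.8 m/s.
tᵢ = 2·57.9·3050.8/(1585·3438) = 0.06483 s.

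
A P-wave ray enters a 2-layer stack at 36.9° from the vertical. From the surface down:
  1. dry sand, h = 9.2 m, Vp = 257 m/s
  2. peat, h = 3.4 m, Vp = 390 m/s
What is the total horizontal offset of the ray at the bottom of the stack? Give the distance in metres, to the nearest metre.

Apply Snell's law at each interface; in layer i the horizontal offset is hᵢ·tan θᵢ.
Layer 1: θ = 36.90°; offset = 9.2·tan 36.90° = 6.908 m.
Layer 2: sin θ = 390·sin 36.9°/257 = 0.9111, θ = 65.66°; offset = 3.4·tan 65.66° = 7.518 m.
Summing the layer offsets gives 14.425 m.

14 m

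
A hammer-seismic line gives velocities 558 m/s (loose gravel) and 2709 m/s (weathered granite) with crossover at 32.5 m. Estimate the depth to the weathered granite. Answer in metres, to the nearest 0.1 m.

x_cross = 2h·√((V₂+V₁)/(V₂−V₁)) → h = x_cross / (2·√((V₂+V₁)/(V₂−V₁))).
√((V₂+V₁)/(V₂−V₁)) = √((2709+558)/(2709−558)) = 1.2324.
h = 32.5 / (2·1.2324) = 13.19 m.

13.2 m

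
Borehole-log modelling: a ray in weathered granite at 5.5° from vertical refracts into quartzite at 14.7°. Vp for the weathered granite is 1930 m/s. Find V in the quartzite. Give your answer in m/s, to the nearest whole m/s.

sin 5.5° = 0.0958; sin 14.7° = 0.2538.
V₂ = V₁·(sin θ₂/sin θ₁) = 1930·(0.2538/0.0958) = 5109.80 m/s.

5110 m/s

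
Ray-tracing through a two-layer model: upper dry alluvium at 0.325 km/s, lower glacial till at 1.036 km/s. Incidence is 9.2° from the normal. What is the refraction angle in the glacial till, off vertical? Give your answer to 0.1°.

Snell's law: sin θ₂ = (V₂/V₁)·sin θ₁ = (1.036/0.325)·sin 9.2° = 0.5097.
θ₂ = sin⁻¹(0.5097) = 30.64° (from vertical).

30.6°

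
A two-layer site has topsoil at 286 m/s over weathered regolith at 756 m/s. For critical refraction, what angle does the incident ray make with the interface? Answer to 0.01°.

67.77°

Critical incidence: sin θ_c = V₁/V₂ = 286/756 = 0.3783.
θ_c = arcsin 0.3783 = 22.23°.
Measured from the interface: 90° − 22.23° = 67.77°.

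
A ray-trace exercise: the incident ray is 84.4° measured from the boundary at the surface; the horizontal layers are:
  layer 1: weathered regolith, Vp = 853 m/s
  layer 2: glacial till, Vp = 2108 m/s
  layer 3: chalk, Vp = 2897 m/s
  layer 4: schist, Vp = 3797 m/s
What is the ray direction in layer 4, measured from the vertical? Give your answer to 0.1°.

From the normal: θ₁ = 90° − 84.4° = 5.6°.
Ray parameter p = sin 5.6° / 853 = 1.1440e-04 s/m.
sin θ_4 = p·V_4 = 1.1440e-04 × 3797 = 0.4344.
θ_4 = arcsin 0.4344 = 25.75°.

25.7°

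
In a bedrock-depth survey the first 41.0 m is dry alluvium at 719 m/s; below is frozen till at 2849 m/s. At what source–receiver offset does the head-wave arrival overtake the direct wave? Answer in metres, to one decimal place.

106.1 m

θ_c = arcsin(719/2849) = 14.62°, so cos θ_c = 0.9676 and tᵢ = 2h cos θ_c/V₁ = 0.1104 s.
At crossover x/V₁ = x/V₂ + tᵢ ⇒ x = tᵢ/(1/V₁ − 1/V₂) = 0.11036/(1.3908e-03 − 3.5100e-04) = 106.13 m.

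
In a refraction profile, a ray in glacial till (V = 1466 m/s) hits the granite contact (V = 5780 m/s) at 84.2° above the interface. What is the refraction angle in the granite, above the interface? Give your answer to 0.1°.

66.5°

Convert to the normal: θ₁ = 90° − 84.2° = 5.8°.
sin θ₁/V₁ = sin θ₂/V₂ ⇒ sin θ₂ = 5780·sin 5.8°/1466 = 5780·0.1011/1466 = 0.3984.
θ₂ = sin⁻¹(0.3984) = 23.48° (from vertical).
From the interface: 90° − 23.48° = 66.52°.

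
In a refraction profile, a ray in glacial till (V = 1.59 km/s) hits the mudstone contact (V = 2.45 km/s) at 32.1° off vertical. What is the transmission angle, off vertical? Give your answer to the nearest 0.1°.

Snell's law: sin θ₂ = (V₂/V₁)·sin θ₁ = (2.45/1.59)·sin 32.1° = 0.8188.
θ₂ = arcsin 0.8188 = 54.97° from the normal.

55.0°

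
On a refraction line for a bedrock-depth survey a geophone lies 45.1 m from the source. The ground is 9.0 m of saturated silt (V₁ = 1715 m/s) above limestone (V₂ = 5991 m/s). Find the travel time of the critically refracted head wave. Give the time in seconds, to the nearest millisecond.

t = x/V₂ + 2h·√(V₂²−V₁²)/(V₁V₂).
√(V₂²−V₁²) = √(5991²−1715²) = 5740.3 m/s; delay term = 2·9.0·5740.3/(1715·5991) = 0.01006 s.
t = 45.1/5991 + 0.01006 = 0.01758 s.

0.018 s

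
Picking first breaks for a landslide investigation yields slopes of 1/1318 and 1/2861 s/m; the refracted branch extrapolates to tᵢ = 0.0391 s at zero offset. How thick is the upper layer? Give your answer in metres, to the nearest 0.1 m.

29.0 m

θ_c = arcsin(1318/2861) = 27.43°; cos θ_c = 0.8876.
tᵢ = 2h cos θ_c/V₁ ⇒ h = tᵢ·V₁/(2 cos θ_c) = 0.0391·1318/(2·0.8876) = 29.03 m.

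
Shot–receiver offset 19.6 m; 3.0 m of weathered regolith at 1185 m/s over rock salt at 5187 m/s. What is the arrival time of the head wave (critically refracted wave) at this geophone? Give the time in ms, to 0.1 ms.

t = x/V₂ + 2h·√(V₂²−V₁²)/(V₁V₂).
√(V₂²−V₁²) = √(5187²−1185²) = 5049.8 m/s; delay term = 2·3.0·5049.8/(1185·5187) = 0.00493 s.
t = 19.6/5187 + 0.00493 = 0.00871 s.

8.7 ms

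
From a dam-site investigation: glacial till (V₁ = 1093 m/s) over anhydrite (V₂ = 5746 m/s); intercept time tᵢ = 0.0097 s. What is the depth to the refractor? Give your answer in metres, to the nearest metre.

5 m

θ_c = arcsin(1093/5746) = 10.97°; cos θ_c = 0.9817.
tᵢ = 2h cos θ_c/V₁ ⇒ h = tᵢ·V₁/(2 cos θ_c) = 0.0097·1093/(2·0.9817) = 5.40 m.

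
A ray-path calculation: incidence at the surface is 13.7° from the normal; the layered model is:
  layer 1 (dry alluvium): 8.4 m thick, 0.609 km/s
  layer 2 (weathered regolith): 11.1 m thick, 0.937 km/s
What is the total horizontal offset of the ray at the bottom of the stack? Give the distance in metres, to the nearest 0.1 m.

6.4 m

Ray parameter p = sin 13.7° / 0.609 km/s = 3.8890e-01 s/km.
Layer 1: θ = 13.70°; offset = 8.4·tan 13.70° = 2.048 m.
Layer 2: sin θ = p·0.937 = 0.3644 → θ = 21.37°; offset = 11.1·tan 21.37° = 4.343 m.
Total horizontal offset = 6.391 m.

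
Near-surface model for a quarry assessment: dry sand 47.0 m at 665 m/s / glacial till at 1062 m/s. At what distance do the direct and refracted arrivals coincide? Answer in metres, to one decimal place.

x_cross = 2h·√((V₂+V₁)/(V₂−V₁)).
(V₂+V₁)/(V₂−V₁) = (1062+665)/(1062−665) = 4.3501; √ = 2.0857.
x_cross = 2·47.0·2.0857 = 196.06 m.

196.1 m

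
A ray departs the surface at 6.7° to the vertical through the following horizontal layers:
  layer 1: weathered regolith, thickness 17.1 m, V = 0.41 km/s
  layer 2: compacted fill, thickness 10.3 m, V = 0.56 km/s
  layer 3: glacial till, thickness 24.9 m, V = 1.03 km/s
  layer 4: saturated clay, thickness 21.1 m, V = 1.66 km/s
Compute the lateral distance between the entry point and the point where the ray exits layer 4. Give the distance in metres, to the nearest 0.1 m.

22.6 m

Ray parameter p = sin 6.7° / 0.41 km/s = 2.8456e-01 s/km.
Layer 1: θ = 6.70°; offset = 17.1·tan 6.70° = 2.009 m.
Layer 2: sin θ = p·0.56 = 0.1594 → θ = 9.17°; offset = 10.3·tan 9.17° = 1.663 m.
Layer 3: sin θ = p·1.03 = 0.2931 → θ = 17.04°; offset = 24.9·tan 17.04° = 7.633 m.
Layer 4: sin θ = p·1.66 = 0.4724 → θ = 28.19°; offset = 21.1·tan 28.19° = 11.308 m.
Σ offsets = 22.613 m.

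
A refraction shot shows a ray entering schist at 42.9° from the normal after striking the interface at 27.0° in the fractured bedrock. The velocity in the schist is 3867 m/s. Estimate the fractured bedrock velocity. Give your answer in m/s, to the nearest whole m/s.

Snell's law: sin 27.0°/V₁ = sin 42.9°/V₂.
V₁ = V₂·sin 27.0°/sin 42.9° = 3867 × 0.6669 = 2579.00 m/s.

2579 m/s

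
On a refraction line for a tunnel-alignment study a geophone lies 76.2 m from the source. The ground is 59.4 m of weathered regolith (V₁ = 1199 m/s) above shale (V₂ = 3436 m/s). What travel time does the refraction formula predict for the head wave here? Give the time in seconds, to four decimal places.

0.1150 s

θ_c = arcsin(V₁/V₂) = arcsin(1199/3436) = 20.42°, cos θ_c = 0.9371.
Intercept time tᵢ = 2h cos θ_c / V₁ = 2·59.4·0.9371/1199 = 0.09285 s.
t = x/V₂ + tᵢ = 76.2/3436 + 0.09285 = 0.11503 s.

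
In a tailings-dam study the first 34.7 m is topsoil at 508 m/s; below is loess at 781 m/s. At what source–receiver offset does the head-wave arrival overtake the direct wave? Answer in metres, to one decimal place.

150.8 m

θ_c = arcsin(508/781) = 40.58°, so cos θ_c = 0.7596 and tᵢ = 2h cos θ_c/V₁ = 0.1038 s.
At crossover x/V₁ = x/V₂ + tᵢ ⇒ x = tᵢ/(1/V₁ − 1/V₂) = 0.10377/(1.9685e-03 − 1.2804e-03) = 150.80 m.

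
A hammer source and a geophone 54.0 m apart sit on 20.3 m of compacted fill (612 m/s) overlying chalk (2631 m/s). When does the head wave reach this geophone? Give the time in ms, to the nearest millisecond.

85 ms

t = x/V₂ + 2h·√(V₂²−V₁²)/(V₁V₂).
√(V₂²−V₁²) = √(2631²−612²) = 2558.8 m/s; delay term = 2·20.3·2558.8/(612·2631) = 0.06452 s.
t = 54.0/2631 + 0.06452 = 0.08504 s.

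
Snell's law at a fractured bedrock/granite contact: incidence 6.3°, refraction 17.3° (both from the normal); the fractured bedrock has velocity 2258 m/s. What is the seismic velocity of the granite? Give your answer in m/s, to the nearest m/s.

sin 6.3° = 0.1097; sin 17.3° = 0.2974.
V₂ = V₁·(sin θ₂/sin θ₁) = 2258·(0.2974/0.1097) = 6119.07 m/s.

6119 m/s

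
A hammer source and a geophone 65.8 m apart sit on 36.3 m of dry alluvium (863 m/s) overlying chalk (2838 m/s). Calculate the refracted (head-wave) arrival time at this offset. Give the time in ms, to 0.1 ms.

θ_c = arcsin(V₁/V₂) = arcsin(863/2838) = 17.70°, cos θ_c = 0.9526.
Intercept time tᵢ = 2h cos θ_c / V₁ = 2·36.3·0.9526/863 = 0.08014 s.
t = x/V₂ + tᵢ = 65.8/2838 + 0.08014 = 0.10333 s.

103.3 ms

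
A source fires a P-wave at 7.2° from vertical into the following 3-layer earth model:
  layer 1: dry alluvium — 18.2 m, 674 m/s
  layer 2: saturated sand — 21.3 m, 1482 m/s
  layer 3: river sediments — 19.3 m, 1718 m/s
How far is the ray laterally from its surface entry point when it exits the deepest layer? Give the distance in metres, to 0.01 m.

14.91 m

Apply Snell's law at each interface; in layer i the horizontal offset is hᵢ·tan θᵢ.
Layer 1: θ = 7.20°; offset = 18.2·tan 7.20° = 2.2992 m.
Layer 2: sin θ = 1482·sin 7.2°/674 = 0.2756, θ = 16.00°; offset = 21.3·tan 16.00° = 6.1064 m.
Layer 3: sin θ = 1718·sin 7.2°/674 = 0.3195, θ = 18.63°; offset = 19.3·tan 18.63° = 6.5067 m.
Summing the layer offsets gives 14.9123 m.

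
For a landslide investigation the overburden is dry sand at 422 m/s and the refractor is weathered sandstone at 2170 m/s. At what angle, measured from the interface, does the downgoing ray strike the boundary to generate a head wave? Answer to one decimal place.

78.8°

Critical incidence: sin θ_c = V₁/V₂ = 422/2170 = 0.1945.
θ_c = arcsin 0.1945 = 11.21°.
Measured from the interface: 90° − 11.21° = 78.79°.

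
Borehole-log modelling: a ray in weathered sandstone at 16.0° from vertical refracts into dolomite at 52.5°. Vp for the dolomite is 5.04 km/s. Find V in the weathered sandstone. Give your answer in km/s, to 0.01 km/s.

Snell's law: sin 16.0°/V₁ = sin 52.5°/V₂.
V₁ = V₂·sin 16.0°/sin 52.5° = 5.04 × 0.3474 = 1.75 km/s.

1.75 km/s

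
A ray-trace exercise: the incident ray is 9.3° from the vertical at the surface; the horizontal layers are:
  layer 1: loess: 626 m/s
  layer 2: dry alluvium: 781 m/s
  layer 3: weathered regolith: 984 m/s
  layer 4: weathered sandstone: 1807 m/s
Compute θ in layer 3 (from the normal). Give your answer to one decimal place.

14.7°

Ray parameter p = sin 9.3° / 626 = 2.5815e-04 s/m.
sin θ_3 = p·V_3 = 2.5815e-04 × 984 = 0.2540.
θ_3 = 14.72° from the vertical.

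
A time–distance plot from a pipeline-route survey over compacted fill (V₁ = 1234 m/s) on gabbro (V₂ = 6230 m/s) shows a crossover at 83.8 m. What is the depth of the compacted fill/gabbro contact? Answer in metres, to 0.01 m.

34.28 m

x_cross = 2h·√((V₂+V₁)/(V₂−V₁)) → h = x_cross / (2·√((V₂+V₁)/(V₂−V₁))).
√((V₂+V₁)/(V₂−V₁)) = √((6230+1234)/(6230−1234)) = 1.2223.
h = 83.8 / (2·1.2223) = 34.28 m.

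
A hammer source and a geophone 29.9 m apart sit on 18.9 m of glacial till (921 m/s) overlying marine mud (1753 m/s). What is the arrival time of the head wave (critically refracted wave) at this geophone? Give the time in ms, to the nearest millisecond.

θ_c = arcsin(V₁/V₂) = arcsin(921/1753) = 31.69°, cos θ_c = 0.8509.
Intercept time tᵢ = 2h cos θ_c / V₁ = 2·18.9·0.8509/921 = 0.03492 s.
t = x/V₂ + tᵢ = 29.9/1753 + 0.03492 = 0.05198 s.

52 ms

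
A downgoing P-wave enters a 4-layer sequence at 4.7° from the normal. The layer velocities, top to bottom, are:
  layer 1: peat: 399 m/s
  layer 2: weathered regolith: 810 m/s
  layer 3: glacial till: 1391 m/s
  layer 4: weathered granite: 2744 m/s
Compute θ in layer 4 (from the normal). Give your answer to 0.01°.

34.30°

Ray parameter p = sin 4.7° / 399 = 2.0536e-04 s/m.
sin θ_4 = p·V_4 = 2.0536e-04 × 2744 = 0.5635.
θ_4 = arcsin 0.5635 = 34.30°.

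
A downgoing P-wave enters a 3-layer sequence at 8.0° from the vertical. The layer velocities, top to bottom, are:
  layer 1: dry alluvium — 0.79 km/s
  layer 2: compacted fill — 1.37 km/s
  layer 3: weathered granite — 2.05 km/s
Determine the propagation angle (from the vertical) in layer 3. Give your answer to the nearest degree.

21°

Snell's law across each interface conserves sin θ / V, so sin θ_3 = V_3·sin θ₁/V₁.
sin θ_3 = 2.05 × sin 8.0° / 0.79 = 0.3611.
θ_3 = 21.17° from the vertical.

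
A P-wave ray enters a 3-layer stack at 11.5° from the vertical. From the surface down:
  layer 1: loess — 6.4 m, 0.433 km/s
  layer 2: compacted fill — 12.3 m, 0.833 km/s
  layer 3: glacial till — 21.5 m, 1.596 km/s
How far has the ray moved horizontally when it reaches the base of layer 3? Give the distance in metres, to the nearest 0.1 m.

29.7 m

p = sin θ₁/V₁ = sin 11.5°/0.433 = 4.6043e-01 s/km is conserved through the stack.
Layer 1: θ = 11.50°; offset = 6.4·tan 11.50° = 1.302 m.
Layer 2: sin θ = p·0.833 = 0.3835 → θ = 22.55°; offset = 12.3·tan 22.55° = 5.108 m.
Layer 3: sin θ = p·1.596 = 0.7349 → θ = 47.29°; offset = 21.5·tan 47.29° = 23.295 m.
Summing the layer offsets gives 29.705 m.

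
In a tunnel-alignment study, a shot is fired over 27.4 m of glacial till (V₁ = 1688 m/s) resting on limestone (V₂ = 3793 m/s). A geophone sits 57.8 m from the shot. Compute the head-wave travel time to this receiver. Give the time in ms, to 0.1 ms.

44.3 ms

t = x/V₂ + 2h·√(V₂²−V₁²)/(V₁V₂).
√(V₂²−V₁²) = √(3793²−1688²) = 3396.7 m/s; delay term = 2·27.4·3396.7/(1688·3793) = 0.02907 s.
t = 57.8/3793 + 0.02907 = 0.04431 s.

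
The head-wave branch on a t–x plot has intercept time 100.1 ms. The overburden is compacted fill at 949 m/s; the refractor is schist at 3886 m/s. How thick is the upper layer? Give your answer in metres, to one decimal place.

49.0 m

h = tᵢ·V₁·V₂ / (2·√(V₂²−V₁²)).
√(V₂²−V₁²) = √(3886² − 949²) = 3768.3 m/s.
h = 0.1001 s × 949 × 3886 / (2 × 3768.3) = 48.98 m.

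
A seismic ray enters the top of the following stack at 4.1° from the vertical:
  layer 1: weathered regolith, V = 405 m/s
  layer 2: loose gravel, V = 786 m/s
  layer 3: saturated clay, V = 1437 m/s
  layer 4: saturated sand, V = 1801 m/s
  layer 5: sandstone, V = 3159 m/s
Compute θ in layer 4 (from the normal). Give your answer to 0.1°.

18.5°

Snell's law across each interface conserves sin θ / V, so sin θ_4 = V_4·sin θ₁/V₁.
sin θ_4 = 1801 × sin 4.1° / 405 = 0.3179.
θ_4 = 18.54° from the vertical.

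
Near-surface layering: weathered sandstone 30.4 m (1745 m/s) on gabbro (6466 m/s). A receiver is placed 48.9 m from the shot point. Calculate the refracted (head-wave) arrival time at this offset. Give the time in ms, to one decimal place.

41.1 ms

t = x/V₂ + 2h·√(V₂²−V₁²)/(V₁V₂).
√(V₂²−V₁²) = √(6466²−1745²) = 6226.1 m/s; delay term = 2·30.4·6226.1/(1745·6466) = 0.03355 s.
t = 48.9/6466 + 0.03355 = 0.04111 s.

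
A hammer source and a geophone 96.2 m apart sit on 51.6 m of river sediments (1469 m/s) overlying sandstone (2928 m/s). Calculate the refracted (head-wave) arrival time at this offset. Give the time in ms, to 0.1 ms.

93.6 ms

θ_c = arcsin(V₁/V₂) = arcsin(1469/2928) = 30.11°, cos θ_c = 0.8650.
Intercept time tᵢ = 2h cos θ_c / V₁ = 2·51.6·0.8650/1469 = 0.06077 s.
t = x/V₂ + tᵢ = 96.2/2928 + 0.06077 = 0.09363 s.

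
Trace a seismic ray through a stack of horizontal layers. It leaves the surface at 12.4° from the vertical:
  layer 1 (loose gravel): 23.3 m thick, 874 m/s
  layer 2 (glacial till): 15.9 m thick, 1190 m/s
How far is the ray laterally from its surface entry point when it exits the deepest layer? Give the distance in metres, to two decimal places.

Ray parameter p = sin 12.4° / 874 m/s = 2.4569e-04 s/m.
Layer 1: θ = 12.40°; offset = 23.3·tan 12.40° = 5.1228 m.
Layer 2: sin θ = p·1190 = 0.2924 → θ = 17.00°; offset = 15.9·tan 17.00° = 4.8612 m.
Σ offsets = 9.9840 m.

9.98 m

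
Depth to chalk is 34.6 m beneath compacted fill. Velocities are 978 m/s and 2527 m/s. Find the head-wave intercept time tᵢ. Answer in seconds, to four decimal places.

θ_c = arcsin(V₁/V₂) = arcsin(978/2527) = 22.77°; cos θ_c = 0.9221.
tᵢ = 2h·cos θ_c / V₁ = 2·34.6·0.9221 / 978 = 0.06524 s.

0.0652 s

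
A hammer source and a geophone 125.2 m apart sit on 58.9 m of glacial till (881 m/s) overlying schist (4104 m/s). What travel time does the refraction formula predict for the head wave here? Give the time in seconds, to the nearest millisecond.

θ_c = arcsin(V₁/V₂) = arcsin(881/4104) = 12.40°, cos θ_c = 0.9767.
Intercept time tᵢ = 2h cos θ_c / V₁ = 2·58.9·0.9767/881 = 0.13059 s.
t = x/V₂ + tᵢ = 125.2/4104 + 0.13059 = 0.16110 s.

0.161 s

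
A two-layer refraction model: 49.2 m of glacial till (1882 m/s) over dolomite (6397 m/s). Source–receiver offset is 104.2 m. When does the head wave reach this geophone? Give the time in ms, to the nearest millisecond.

66 ms

θ_c = arcsin(V₁/V₂) = arcsin(1882/6397) = 17.11°, cos θ_c = 0.9557.
Intercept time tᵢ = 2h cos θ_c / V₁ = 2·49.2·0.9557/1882 = 0.04997 s.
t = x/V₂ + tᵢ = 104.2/6397 + 0.04997 = 0.06626 s.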